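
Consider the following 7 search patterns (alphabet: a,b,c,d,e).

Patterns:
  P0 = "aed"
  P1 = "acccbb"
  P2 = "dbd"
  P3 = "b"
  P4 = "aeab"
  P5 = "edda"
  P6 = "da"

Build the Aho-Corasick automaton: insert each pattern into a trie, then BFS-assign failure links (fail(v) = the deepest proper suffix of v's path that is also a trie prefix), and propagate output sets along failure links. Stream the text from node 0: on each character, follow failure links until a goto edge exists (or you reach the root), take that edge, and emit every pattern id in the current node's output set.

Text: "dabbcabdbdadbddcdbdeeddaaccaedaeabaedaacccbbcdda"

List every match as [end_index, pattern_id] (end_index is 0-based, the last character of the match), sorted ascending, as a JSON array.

Build:
Trie nodes:
  n0 'ε': a→1 b→12 d→9 e→15
  n1 'a': c→4 e→2
  n2 'ae': a→13 d→3
  n3 'aed': ·  ←P0
  n4 'ac': c→5
  n5 'acc': c→6
  n6 'accc': b→7
  n7 'acccb': b→8
  n8 'acccbb': ·  ←P1
  n9 'd': a→19 b→10
  n10 'db': d→11
  n11 'dbd': ·  ←P2
  n12 'b': ·  ←P3
  n13 'aea': b→14
  n14 'aeab': ·  ←P4
  n15 'e': d→16
  n16 'ed': d→17
  n17 'edd': a→18
  n18 'edda': ·  ←P5
  n19 'da': ·  ←P6

BFS fail/out derivation:
  fail(1) 'a': from fail(0)=0 chase 'a': 0 ⇒ 0;  out=∅∪out(0)=∅
  fail(9) 'd': from fail(0)=0 chase 'd': 0 ⇒ 0;  out=∅∪out(0)=∅
  fail(12) 'b': from fail(0)=0 chase 'b': 0 ⇒ 0;  out={3}∪out(0)={3}
  fail(15) 'e': from fail(0)=0 chase 'e': 0 ⇒ 0;  out=∅∪out(0)=∅
  fail(2) 'ae': from fail(1)=0 chase 'e': 0 ⇒ 15;  out=∅∪out(15)=∅
  fail(4) 'ac': from fail(1)=0 chase 'c': 0 ⇒ 0;  out=∅∪out(0)=∅
  fail(10) 'db': from fail(9)=0 chase 'b': 0 ⇒ 12;  out=∅∪out(12)={3}
  fail(16) 'ed': from fail(15)=0 chase 'd': 0 ⇒ 9;  out=∅∪out(9)=∅
  fail(19) 'da': from fail(9)=0 chase 'a': 0 ⇒ 1;  out={6}∪out(1)={6}
  fail(3) 'aed': from fail(2)=15 chase 'd': 15 ⇒ 16;  out={0}∪out(16)={0}
  fail(5) 'acc': from fail(4)=0 chase 'c': 0 ⇒ 0;  out=∅∪out(0)=∅
  fail(11) 'dbd': from fail(10)=12 chase 'd': 12→0 ⇒ 9;  out={2}∪out(9)={2}
  fail(13) 'aea': from fail(2)=15 chase 'a': 15→0 ⇒ 1;  out=∅∪out(1)=∅
  fail(17) 'edd': from fail(16)=9 chase 'd': 9→0 ⇒ 9;  out=∅∪out(9)=∅
  fail(6) 'accc': from fail(5)=0 chase 'c': 0 ⇒ 0;  out=∅∪out(0)=∅
  fail(14) 'aeab': from fail(13)=1 chase 'b': 1→0 ⇒ 12;  out={4}∪out(12)={3,4}
  fail(18) 'edda': from fail(17)=9 chase 'a': 9 ⇒ 19;  out={5}∪out(19)={5,6}
  fail(7) 'acccb': from fail(6)=0 chase 'b': 0 ⇒ 12;  out=∅∪out(12)={3}
  fail(8) 'acccbb': from fail(7)=12 chase 'b': 12→0 ⇒ 12;  out={1}∪out(12)={1,3}

Run:
i=0 'd': node 0→9
i=1 'a': node 9→19  emit P6@[0:1]
i=2 'b': node 19→12 (via fail)  emit P3@[2:2]
i=3 'b': node 12→12 (via fail)  emit P3@[3:3]
i=4 'c': node 12→0 (via fail)
i=5 'a': node 0→1
i=6 'b': node 1→12 (via fail)  emit P3@[6:6]
i=7 'd': node 12→9 (via fail)
i=8 'b': node 9→10  emit P3@[8:8]
i=9 'd': node 10→11  emit P2@[7:9]
i=10 'a': node 11→19 (via fail)  emit P6@[9:10]
i=11 'd': node 19→9 (via fail)
i=12 'b': node 9→10  emit P3@[12:12]
i=13 'd': node 10→11  emit P2@[11:13]
i=14 'd': node 11→9 (via fail)
i=15 'c': node 9→0 (via fail)
i=16 'd': node 0→9
i=17 'b': node 9→10  emit P3@[17:17]
i=18 'd': node 10→11  emit P2@[16:18]
i=19 'e': node 11→15 (via fail)
i=20 'e': node 15→15 (via fail)
i=21 'd': node 15→16
i=22 'd': node 16→17
i=23 'a': node 17→18  emit P5@[20:23],P6@[22:23]
i=24 'a': node 18→1 (via fail)
i=25 'c': node 1→4
i=26 'c': node 4→5
i=27 'a': node 5→1 (via fail)
i=28 'e': node 1→2
i=29 'd': node 2→3  emit P0@[27:29]
i=30 'a': node 3→19 (via fail)  emit P6@[29:30]
i=31 'e': node 19→2 (via fail)
i=32 'a': node 2→13
i=33 'b': node 13→14  emit P3@[33:33],P4@[30:33]
i=34 'a': node 14→1 (via fail)
i=35 'e': node 1→2
i=36 'd': node 2→3  emit P0@[34:36]
i=37 'a': node 3→19 (via fail)  emit P6@[36:37]
i=38 'a': node 19→1 (via fail)
i=39 'c': node 1→4
i=40 'c': node 4→5
i=41 'c': node 5→6
i=42 'b': node 6→7  emit P3@[42:42]
i=43 'b': node 7→8  emit P1@[38:43],P3@[43:43]
i=44 'c': node 8→0 (via fail)
i=45 'd': node 0→9
i=46 'd': node 9→9 (via fail)
i=47 'a': node 9→19  emit P6@[46:47]

All matches (sorted): [[1,6],[2,3],[3,3],[6,3],[8,3],[9,2],[10,6],[12,3],[13,2],[17,3],[18,2],[23,5],[23,6],[29,0],[30,6],[33,3],[33,4],[36,0],[37,6],[42,3],[43,1],[43,3],[47,6]]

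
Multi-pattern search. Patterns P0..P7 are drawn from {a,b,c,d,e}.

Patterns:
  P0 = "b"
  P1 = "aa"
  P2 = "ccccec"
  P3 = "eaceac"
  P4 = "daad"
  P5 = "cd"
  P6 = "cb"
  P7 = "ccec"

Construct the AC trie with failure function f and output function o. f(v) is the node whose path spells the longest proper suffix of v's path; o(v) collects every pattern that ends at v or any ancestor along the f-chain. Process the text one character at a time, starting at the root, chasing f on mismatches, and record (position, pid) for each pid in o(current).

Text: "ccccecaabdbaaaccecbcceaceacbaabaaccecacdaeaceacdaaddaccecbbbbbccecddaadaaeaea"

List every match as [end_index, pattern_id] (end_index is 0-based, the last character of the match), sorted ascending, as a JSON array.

Build automaton:
Trie (insert patterns):
  n0 'ε': a→2 b→1 c→4 d→16 e→10
  n1 'b': ·  [P0 ends]
  n2 'a': a→3
  n3 'aa': ·  [P1 ends]
  n4 'c': b→21 c→5 d→20
  n5 'cc': c→6 e→22
  n6 'ccc': c→7
  n7 'cccc': e→8
  n8 'cccce': c→9
  n9 'ccccec': ·  [P2 ends]
  n10 'e': a→11
  n11 'ea': c→12
  n12 'eac': e→13
  n13 'eace': a→14
  n14 'eacea': c→15
  n15 'eaceac': ·  [P3 ends]
  n16 'd': a→17
  n17 'da': a→18
  n18 'daa': d→19
  n19 'daad': ·  [P4 ends]
  n20 'cd': ·  [P5 ends]
  n21 'cb': ·  [P6 ends]
  n22 'cce': c→23
  n23 'ccec': ·  [P7 ends]

BFS fail/out derivation:
  n1('b'): parent n0 fail=0; on 'b' 0 → fail=0;  out {0}∪∅={0}
  n2('a'): parent n0 fail=0; on 'a' 0 → fail=0;  out ∅∪∅=∅
  n4('c'): parent n0 fail=0; on 'c' 0 → fail=0;  out ∅∪∅=∅
  n10('e'): parent n0 fail=0; on 'e' 0 → fail=0;  out ∅∪∅=∅
  n16('d'): parent n0 fail=0; on 'd' 0 → fail=0;  out ∅∪∅=∅
  n3('aa'): parent n2 fail=0; on 'a' 0 → fail=2;  out {1}∪∅={1}
  n5('cc'): parent n4 fail=0; on 'c' 0 → fail=4;  out ∅∪∅=∅
  n11('ea'): parent n10 fail=0; on 'a' 0 → fail=2;  out ∅∪∅=∅
  n17('da'): parent n16 fail=0; on 'a' 0 → fail=2;  out ∅∪∅=∅
  n20('cd'): parent n4 fail=0; on 'd' 0 → fail=16;  out {5}∪∅={5}
  n21('cb'): parent n4 fail=0; on 'b' 0 → fail=1;  out {6}∪{0}={0,6}
  n6('ccc'): parent n5 fail=4; on 'c' 4 → fail=5;  out ∅∪∅=∅
  n12('eac'): parent n11 fail=2; on 'c' 2→0 → fail=4;  out ∅∪∅=∅
  n18('daa'): parent n17 fail=2; on 'a' 2 → fail=3;  out ∅∪{1}={1}
  n22('cce'): parent n5 fail=4; on 'e' 4→0 → fail=10;  out ∅∪∅=∅
  n7('cccc'): parent n6 fail=5; on 'c' 5 → fail=6;  out ∅∪∅=∅
  n13('eace'): parent n12 fail=4; on 'e' 4→0 → fail=10;  out ∅∪∅=∅
  n19('daad'): parent n18 fail=3; on 'd' 3→2→0 → fail=16;  out {4}∪∅={4}
  n23('ccec'): parent n22 fail=10; on 'c' 10→0 → fail=4;  out {7}∪∅={7}
  n8('cccce'): parent n7 fail=6; on 'e' 6→5 → fail=22;  out ∅∪∅=∅
  n14('eacea'): parent n13 fail=10; on 'a' 10 → fail=11;  out ∅∪∅=∅
  n9('ccccec'): parent n8 fail=22; on 'c' 22 → fail=23;  out {2}∪{7}={2,7}
  n15('eaceac'): parent n14 fail=11; on 'c' 11 → fail=12;  out {3}∪∅={3}

Scan:
[0] read 'c'  n0⇒n4
[1] read 'c'  n4⇒n5
[2] read 'c'  n5⇒n6
[3] read 'c'  n6⇒n7
[4] read 'e'  n7⇒n8
[5] read 'c'  n8⇒n9  → match P2@[0:5],P7@[2:5]
[6] read 'a'  n9⇒n2 ·f
[7] read 'a'  n2⇒n3  → match P1@[6:7]
[8] read 'b'  n3⇒n1 ·f  → match P0@[8:8]
[9] read 'd'  n1⇒n16 ·f
[10] read 'b'  n16⇒n1 ·f  → match P0@[10:10]
[11] read 'a'  n1⇒n2 ·f
[12] read 'a'  n2⇒n3  → match P1@[11:12]
[13] read 'a'  n3⇒n3 ·f  → match P1@[12:13]
[14] read 'c'  n3⇒n4 ·f
[15] read 'c'  n4⇒n5
[16] read 'e'  n5⇒n22
[17] read 'c'  n22⇒n23  → match P7@[14:17]
[18] read 'b'  n23⇒n21 ·f  → match P0@[18:18],P6@[17:18]
[19] read 'c'  n21⇒n4 ·f
[20] read 'c'  n4⇒n5
[21] read 'e'  n5⇒n22
[22] read 'a'  n22⇒n11 ·f
[23] read 'c'  n11⇒n12
[24] read 'e'  n12⇒n13
[25] read 'a'  n13⇒n14
[26] read 'c'  n14⇒n15  → match P3@[21:26]
[27] read 'b'  n15⇒n21 ·f  → match P0@[27:27],P6@[26:27]
[28] read 'a'  n21⇒n2 ·f
[29] read 'a'  n2⇒n3  → match P1@[28:29]
[30] read 'b'  n3⇒n1 ·f  → match P0@[30:30]
[31] read 'a'  n1⇒n2 ·f
[32] read 'a'  n2⇒n3  → match P1@[31:32]
[33] read 'c'  n3⇒n4 ·f
[34] read 'c'  n4⇒n5
[35] read 'e'  n5⇒n22
[36] read 'c'  n22⇒n23  → match P7@[33:36]
[37] read 'a'  n23⇒n2 ·f
[38] read 'c'  n2⇒n4 ·f
[39] read 'd'  n4⇒n20  → match P5@[38:39]
[40] read 'a'  n20⇒n17 ·f
[41] read 'e'  n17⇒n10 ·f
[42] read 'a'  n10⇒n11
[43] read 'c'  n11⇒n12
[44] read 'e'  n12⇒n13
[45] read 'a'  n13⇒n14
[46] read 'c'  n14⇒n15  → match P3@[41:46]
[47] read 'd'  n15⇒n20 ·f  → match P5@[46:47]
[48] read 'a'  n20⇒n17 ·f
[49] read 'a'  n17⇒n18  → match P1@[48:49]
[50] read 'd'  n18⇒n19  → match P4@[47:50]
[51] read 'd'  n19⇒n16 ·f
[52] read 'a'  n16⇒n17
[53] read 'c'  n17⇒n4 ·f
[54] read 'c'  n4⇒n5
[55] read 'e'  n5⇒n22
[56] read 'c'  n22⇒n23  → match P7@[53:56]
[57] read 'b'  n23⇒n21 ·f  → match P0@[57:57],P6@[56:57]
[58] read 'b'  n21⇒n1 ·f  → match P0@[58:58]
[59] read 'b'  n1⇒n1 ·f  → match P0@[59:59]
[60] read 'b'  n1⇒n1 ·f  → match P0@[60:60]
[61] read 'b'  n1⇒n1 ·f  → match P0@[61:61]
[62] read 'c'  n1⇒n4 ·f
[63] read 'c'  n4⇒n5
[64] read 'e'  n5⇒n22
[65] read 'c'  n22⇒n23  → match P7@[62:65]
[66] read 'd'  n23⇒n20 ·f  → match P5@[65:66]
[67] read 'd'  n20⇒n16 ·f
[68] read 'a'  n16⇒n17
[69] read 'a'  n17⇒n18  → match P1@[68:69]
[70] read 'd'  n18⇒n19  → match P4@[67:70]
[71] read 'a'  n19⇒n17 ·f
[72] read 'a'  n17⇒n18  → match P1@[71:72]
[73] read 'e'  n18⇒n10 ·f
[74] read 'a'  n10⇒n11
[75] read 'e'  n11⇒n10 ·f
[76] read 'a'  n10⇒n11

Result: [[5,2],[5,7],[7,1],[8,0],[10,0],[12,1],[13,1],[17,7],[18,0],[18,6],[26,3],[27,0],[27,6],[29,1],[30,0],[32,1],[36,7],[39,5],[46,3],[47,5],[49,1],[50,4],[56,7],[57,0],[57,6],[58,0],[59,0],[60,0],[61,0],[65,7],[66,5],[69,1],[70,4],[72,1]]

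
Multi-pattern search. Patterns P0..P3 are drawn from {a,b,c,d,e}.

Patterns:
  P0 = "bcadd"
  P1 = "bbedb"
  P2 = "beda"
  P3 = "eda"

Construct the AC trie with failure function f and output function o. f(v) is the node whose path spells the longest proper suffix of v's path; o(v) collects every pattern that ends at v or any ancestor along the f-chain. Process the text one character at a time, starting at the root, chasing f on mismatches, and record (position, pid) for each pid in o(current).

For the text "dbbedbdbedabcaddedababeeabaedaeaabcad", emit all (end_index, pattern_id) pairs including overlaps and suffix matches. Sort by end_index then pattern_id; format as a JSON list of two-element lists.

Construct AC machine:
Trie nodes:
  n0 'ε': b→1 e→13
  n1 'b': b→6 c→2 e→10
  n2 'bc': a→3
  n3 'bca': d→4
  n4 'bcad': d→5
  n5 'bcadd': ·  [P0 ends]
  n6 'bb': e→7
  n7 'bbe': d→8
  n8 'bbed': b→9
  n9 'bbedb': ·  [P1 ends]
  n10 'be': d→11
  n11 'bed': a→12
  n12 'beda': ·  [P2 ends]
  n13 'e': d→14
  n14 'ed': a→15
  n15 'eda': ·  [P3 ends]

Failure links (BFS by depth):
  n1('b'): parent n0 fail=0; on 'b' 0 → fail=0;  out ∅∪∅=∅
  n13('e'): parent n0 fail=0; on 'e' 0 → fail=0;  out ∅∪∅=∅
  n2('bc'): parent n1 fail=0; on 'c' 0 → fail=0;  out ∅∪∅=∅
  n6('bb'): parent n1 fail=0; on 'b' 0 → fail=1;  out ∅∪∅=∅
  n10('be'): parent n1 fail=0; on 'e' 0 → fail=13;  out ∅∪∅=∅
  n14('ed'): parent n13 fail=0; on 'd' 0 → fail=0;  out ∅∪∅=∅
  n3('bca'): parent n2 fail=0; on 'a' 0 → fail=0;  out ∅∪∅=∅
  n7('bbe'): parent n6 fail=1; on 'e' 1 → fail=10;  out ∅∪∅=∅
  n11('bed'): parent n10 fail=13; on 'd' 13 → fail=14;  out ∅∪∅=∅
  n15('eda'): parent n14 fail=0; on 'a' 0 → fail=0;  out {3}∪∅={3}
  n4('bcad'): parent n3 fail=0; on 'd' 0 → fail=0;  out ∅∪∅=∅
  n8('bbed'): parent n7 fail=10; on 'd' 10 → fail=11;  out ∅∪∅=∅
  n12('beda'): parent n11 fail=14; on 'a' 14 → fail=15;  out {2}∪{3}={2,3}
  n5('bcadd'): parent n4 fail=0; on 'd' 0 → fail=0;  out {0}∪∅={0}
  n9('bbedb'): parent n8 fail=11; on 'b' 11→14→0 → fail=1;  out {1}∪∅={1}

Scan:
[0] read 'd'  n0⇒n0
[1] read 'b'  n0⇒n1
[2] read 'b'  n1⇒n6
[3] read 'e'  n6⇒n7
[4] read 'd'  n7⇒n8
[5] read 'b'  n8⇒n9  ** P1@[1:5]
[6] read 'd'  n9⇒n0 ·f
[7] read 'b'  n0⇒n1
[8] read 'e'  n1⇒n10
[9] read 'd'  n10⇒n11
[10] read 'a'  n11⇒n12  ** P2@[7:10],P3@[8:10]
[11] read 'b'  n12⇒n1 ·f
[12] read 'c'  n1⇒n2
[13] read 'a'  n2⇒n3
[14] read 'd'  n3⇒n4
[15] read 'd'  n4⇒n5  ** P0@[11:15]
[16] read 'e'  n5⇒n13 ·f
[17] read 'd'  n13⇒n14
[18] read 'a'  n14⇒n15  ** P3@[16:18]
[19] read 'b'  n15⇒n1 ·f
[20] read 'a'  n1⇒n0 ·f
[21] read 'b'  n0⇒n1
[22] read 'e'  n1⇒n10
[23] read 'e'  n10⇒n13 ·f
[24] read 'a'  n13⇒n0 ·f
[25] read 'b'  n0⇒n1
[26] read 'a'  n1⇒n0 ·f
[27] read 'e'  n0⇒n13
[28] read 'd'  n13⇒n14
[29] read 'a'  n14⇒n15  ** P3@[27:29]
[30] read 'e'  n15⇒n13 ·f
[31] read 'a'  n13⇒n0 ·f
[32] read 'a'  n0⇒n0
[33] read 'b'  n0⇒n1
[34] read 'c'  n1⇒n2
[35] read 'a'  n2⇒n3
[36] read 'd'  n3⇒n4

All matches (sorted): [[5,1],[10,2],[10,3],[15,0],[18,3],[29,3]]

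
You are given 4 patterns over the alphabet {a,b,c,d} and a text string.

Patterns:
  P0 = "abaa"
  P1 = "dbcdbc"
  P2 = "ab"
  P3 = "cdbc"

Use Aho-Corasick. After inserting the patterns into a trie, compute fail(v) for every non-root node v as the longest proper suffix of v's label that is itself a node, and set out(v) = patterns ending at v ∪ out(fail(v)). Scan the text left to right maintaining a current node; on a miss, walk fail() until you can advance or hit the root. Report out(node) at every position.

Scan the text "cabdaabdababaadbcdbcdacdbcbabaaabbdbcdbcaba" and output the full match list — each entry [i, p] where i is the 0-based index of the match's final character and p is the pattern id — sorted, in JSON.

Build automaton:
Trie (insert patterns):
  0='ε' goto a→1 c→11 d→5
  1='a' goto b→2
  2='ab' goto a→3  [P2 ends]
  3='aba' goto a→4
  4='abaa' goto ·  [P0 ends]
  5='d' goto b→6
  6='db' goto c→7
  7='dbc' goto d→8
  8='dbcd' goto b→9
  9='dbcdb' goto c→10
  10='dbcdbc' goto ·  [P1 ends]
  11='c' goto d→12
  12='cd' goto b→13
  13='cdb' goto c→14
  14='cdbc' goto ·  [P3 ends]

Failure links (BFS by depth):
  n1('a'): parent n0 fail=0; on 'a' 0 → fail=0;  out ∅∪∅=∅
  n5('d'): parent n0 fail=0; on 'd' 0 → fail=0;  out ∅∪∅=∅
  n11('c'): parent n0 fail=0; on 'c' 0 → fail=0;  out ∅∪∅=∅
  n2('ab'): parent n1 fail=0; on 'b' 0 → fail=0;  out {2}∪∅={2}
  n6('db'): parent n5 fail=0; on 'b' 0 → fail=0;  out ∅∪∅=∅
  n12('cd'): parent n11 fail=0; on 'd' 0 → fail=5;  out ∅∪∅=∅
  n3('aba'): parent n2 fail=0; on 'a' 0 → fail=1;  out ∅∪∅=∅
  n7('dbc'): parent n6 fail=0; on 'c' 0 → fail=11;  out ∅∪∅=∅
  n13('cdb'): parent n12 fail=5; on 'b' 5 → fail=6;  out ∅∪∅=∅
  n4('abaa'): parent n3 fail=1; on 'a' 1→0 → fail=1;  out {0}∪∅={0}
  n8('dbcd'): parent n7 fail=11; on 'd' 11 → fail=12;  out ∅∪∅=∅
  n14('cdbc'): parent n13 fail=6; on 'c' 6 → fail=7;  out {3}∪∅={3}
  n9('dbcdb'): parent n8 fail=12; on 'b' 12 → fail=13;  out ∅∪∅=∅
  n10('dbcdbc'): parent n9 fail=13; on 'c' 13 → fail=14;  out {1}∪{3}={1,3}

Text stream:
pos 0 'c': at 11
pos 1 'a': at 1 (via fail)
pos 2 'b': at 2  emit P2@[1:2]
pos 3 'd': at 5 (via fail)
pos 4 'a': at 1 (via fail)
pos 5 'a': at 1 (via fail)
pos 6 'b': at 2  emit P2@[5:6]
pos 7 'd': at 5 (via fail)
pos 8 'a': at 1 (via fail)
pos 9 'b': at 2  emit P2@[8:9]
pos 10 'a': at 3
pos 11 'b': at 2 (via fail)  emit P2@[10:11]
pos 12 'a': at 3
pos 13 'a': at 4  emit P0@[10:13]
pos 14 'd': at 5 (via fail)
pos 15 'b': at 6
pos 16 'c': at 7
pos 17 'd': at 8
pos 18 'b': at 9
pos 19 'c': at 10  emit P1@[14:19],P3@[16:19]
pos 20 'd': at 8 (via fail)
pos 21 'a': at 1 (via fail)
pos 22 'c': at 11 (via fail)
pos 23 'd': at 12
pos 24 'b': at 13
pos 25 'c': at 14  emit P3@[22:25]
pos 26 'b': at 0 (via fail)
pos 27 'a': at 1
pos 28 'b': at 2  emit P2@[27:28]
pos 29 'a': at 3
pos 30 'a': at 4  emit P0@[27:30]
pos 31 'a': at 1 (via fail)
pos 32 'b': at 2  emit P2@[31:32]
pos 33 'b': at 0 (via fail)
pos 34 'd': at 5
pos 35 'b': at 6
pos 36 'c': at 7
pos 37 'd': at 8
pos 38 'b': at 9
pos 39 'c': at 10  emit P1@[34:39],P3@[36:39]
pos 40 'a': at 1 (via fail)
pos 41 'b': at 2  emit P2@[40:41]
pos 42 'a': at 3

All matches (sorted): [[2,2],[6,2],[9,2],[11,2],[13,0],[19,1],[19,3],[25,3],[28,2],[30,0],[32,2],[39,1],[39,3],[41,2]]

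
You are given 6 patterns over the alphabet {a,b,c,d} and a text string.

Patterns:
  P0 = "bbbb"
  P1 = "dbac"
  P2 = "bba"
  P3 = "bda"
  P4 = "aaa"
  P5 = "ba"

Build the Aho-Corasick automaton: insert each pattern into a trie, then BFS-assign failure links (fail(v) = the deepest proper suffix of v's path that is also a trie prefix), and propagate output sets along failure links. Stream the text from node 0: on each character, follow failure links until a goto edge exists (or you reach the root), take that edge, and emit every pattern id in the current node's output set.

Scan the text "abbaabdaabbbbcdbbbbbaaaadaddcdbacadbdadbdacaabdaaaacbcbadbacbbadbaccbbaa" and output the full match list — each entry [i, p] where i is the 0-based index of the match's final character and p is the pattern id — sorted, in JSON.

Build automaton:
Trie nodes:
  0='ε' goto a→12 b→1 d→5
  1='b' goto a→15 b→2 d→10
  2='bb' goto a→9 b→3
  3='bbb' goto b→4
  4='bbbb' goto ·  ←P0
  5='d' goto b→6
  6='db' goto a→7
  7='dba' goto c→8
  8='dbac' goto ·  ←P1
  9='bba' goto ·  ←P2
  10='bd' goto a→11
  11='bda' goto ·  ←P3
  12='a' goto a→13
  13='aa' goto a→14
  14='aaa' goto ·  ←P4
  15='ba' goto ·  ←P5

Failure links (BFS by depth):
  n1('b'): parent n0 fail=0; on 'b' 0 → fail=0;  out ∅∪∅=∅
  n5('d'): parent n0 fail=0; on 'd' 0 → fail=0;  out ∅∪∅=∅
  n12('a'): parent n0 fail=0; on 'a' 0 → fail=0;  out ∅∪∅=∅
  n2('bb'): parent n1 fail=0; on 'b' 0 → fail=1;  out ∅∪∅=∅
  n6('db'): parent n5 fail=0; on 'b' 0 → fail=1;  out ∅∪∅=∅
  n10('bd'): parent n1 fail=0; on 'd' 0 → fail=5;  out ∅∪∅=∅
  n13('aa'): parent n12 fail=0; on 'a' 0 → fail=12;  out ∅∪∅=∅
  n15('ba'): parent n1 fail=0; on 'a' 0 → fail=12;  out {5}∪∅={5}
  n3('bbb'): parent n2 fail=1; on 'b' 1 → fail=2;  out ∅∪∅=∅
  n7('dba'): parent n6 fail=1; on 'a' 1 → fail=15;  out ∅∪{5}={5}
  n9('bba'): parent n2 fail=1; on 'a' 1 → fail=15;  out {2}∪{5}={2,5}
  n11('bda'): parent n10 fail=5; on 'a' 5→0 → fail=12;  out {3}∪∅={3}
  n14('aaa'): parent n13 fail=12; on 'a' 12 → fail=13;  out {4}∪∅={4}
  n4('bbbb'): parent n3 fail=2; on 'b' 2 → fail=3;  out {0}∪∅={0}
  n8('dbac'): parent n7 fail=15; on 'c' 15→12→0 → fail=0;  out {1}∪∅={1}

Scan:
[0] read 'a'  n0⇒n12
[1] read 'b'  n12⇒n1 (fail-walked)
[2] read 'b'  n1⇒n2
[3] read 'a'  n2⇒n9  emit P2@[1:3],P5@[2:3]
[4] read 'a'  n9⇒n13 (fail-walked)
[5] read 'b'  n13⇒n1 (fail-walked)
[6] read 'd'  n1⇒n10
[7] read 'a'  n10⇒n11  emit P3@[5:7]
[8] read 'a'  n11⇒n13 (fail-walked)
[9] read 'b'  n13⇒n1 (fail-walked)
[10] read 'b'  n1⇒n2
[11] read 'b'  n2⇒n3
[12] read 'b'  n3⇒n4  emit P0@[9:12]
[13] read 'c'  n4⇒n0 (fail-walked)
[14] read 'd'  n0⇒n5
[15] read 'b'  n5⇒n6
[16] read 'b'  n6⇒n2 (fail-walked)
[17] read 'b'  n2⇒n3
[18] read 'b'  n3⇒n4  emit P0@[15:18]
[19] read 'b'  n4⇒n4 (fail-walked)  emit P0@[16:19]
[20] read 'a'  n4⇒n9 (fail-walked)  emit P2@[18:20],P5@[19:20]
[21] read 'a'  n9⇒n13 (fail-walked)
[22] read 'a'  n13⇒n14  emit P4@[20:22]
[23] read 'a'  n14⇒n14 (fail-walked)  emit P4@[21:23]
[24] read 'd'  n14⇒n5 (fail-walked)
[25] read 'a'  n5⇒n12 (fail-walked)
[26] read 'd'  n12⇒n5 (fail-walked)
[27] read 'd'  n5⇒n5 (fail-walked)
[28] read 'c'  n5⇒n0 (fail-walked)
[29] read 'd'  n0⇒n5
[30] read 'b'  n5⇒n6
[31] read 'a'  n6⇒n7  emit P5@[30:31]
[32] read 'c'  n7⇒n8  emit P1@[29:32]
[33] read 'a'  n8⇒n12 (fail-walked)
[34] read 'd'  n12⇒n5 (fail-walked)
[35] read 'b'  n5⇒n6
[36] read 'd'  n6⇒n10 (fail-walked)
[37] read 'a'  n10⇒n11  emit P3@[35:37]
[38] read 'd'  n11⇒n5 (fail-walked)
[39] read 'b'  n5⇒n6
[40] read 'd'  n6⇒n10 (fail-walked)
[41] read 'a'  n10⇒n11  emit P3@[39:41]
[42] read 'c'  n11⇒n0 (fail-walked)
[43] read 'a'  n0⇒n12
[44] read 'a'  n12⇒n13
[45] read 'b'  n13⇒n1 (fail-walked)
[46] read 'd'  n1⇒n10
[47] read 'a'  n10⇒n11  emit P3@[45:47]
[48] read 'a'  n11⇒n13 (fail-walked)
[49] read 'a'  n13⇒n14  emit P4@[47:49]
[50] read 'a'  n14⇒n14 (fail-walked)  emit P4@[48:50]
[51] read 'c'  n14⇒n0 (fail-walked)
[52] read 'b'  n0⇒n1
[53] read 'c'  n1⇒n0 (fail-walked)
[54] read 'b'  n0⇒n1
[55] read 'a'  n1⇒n15  emit P5@[54:55]
[56] read 'd'  n15⇒n5 (fail-walked)
[57] read 'b'  n5⇒n6
[58] read 'a'  n6⇒n7  emit P5@[57:58]
[59] read 'c'  n7⇒n8  emit P1@[56:59]
[60] read 'b'  n8⇒n1 (fail-walked)
[61] read 'b'  n1⇒n2
[62] read 'a'  n2⇒n9  emit P2@[60:62],P5@[61:62]
[63] read 'd'  n9⇒n5 (fail-walked)
[64] read 'b'  n5⇒n6
[65] read 'a'  n6⇒n7  emit P5@[64:65]
[66] read 'c'  n7⇒n8  emit P1@[63:66]
[67] read 'c'  n8⇒n0 (fail-walked)
[68] read 'b'  n0⇒n1
[69] read 'b'  n1⇒n2
[70] read 'a'  n2⇒n9  emit P2@[68:70],P5@[69:70]
[71] read 'a'  n9⇒n13 (fail-walked)

Matches: [[3,2],[3,5],[7,3],[12,0],[18,0],[19,0],[20,2],[20,5],[22,4],[23,4],[31,5],[32,1],[37,3],[41,3],[47,3],[49,4],[50,4],[55,5],[58,5],[59,1],[62,2],[62,5],[65,5],[66,1],[70,2],[70,5]]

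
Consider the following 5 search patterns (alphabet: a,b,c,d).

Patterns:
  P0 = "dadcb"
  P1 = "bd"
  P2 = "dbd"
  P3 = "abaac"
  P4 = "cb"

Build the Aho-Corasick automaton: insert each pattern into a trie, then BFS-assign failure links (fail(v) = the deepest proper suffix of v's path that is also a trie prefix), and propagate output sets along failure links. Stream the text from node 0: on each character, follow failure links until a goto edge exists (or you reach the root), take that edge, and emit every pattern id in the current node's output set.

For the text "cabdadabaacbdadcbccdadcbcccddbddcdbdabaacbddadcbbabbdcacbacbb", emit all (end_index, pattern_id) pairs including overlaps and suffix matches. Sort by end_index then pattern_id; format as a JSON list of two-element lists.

Construct AC machine:
Trie nodes:
  0='ε' goto a→10 b→6 c→15 d→1
  1='d' goto a→2 b→8
  2='da' goto d→3
  3='dad' goto c→4
  4='dadc' goto b→5
  5='dadcb' goto ·  [P0 ends]
  6='b' goto d→7
  7='bd' goto ·  [P1 ends]
  8='db' goto d→9
  9='dbd' goto ·  [P2 ends]
  10='a' goto b→11
  11='ab' goto a→12
  12='aba' goto a→13
  13='abaa' goto c→14
  14='abaac' goto ·  [P3 ends]
  15='c' goto b→16
  16='cb' goto ·  [P4 ends]

Failure links (BFS by depth):
  fail(1) 'd': from fail(0)=0 chase 'd': 0 ⇒ 0;  out=∅∪out(0)=∅
  fail(6) 'b': from fail(0)=0 chase 'b': 0 ⇒ 0;  out=∅∪out(0)=∅
  fail(10) 'a': from fail(0)=0 chase 'a': 0 ⇒ 0;  out=∅∪out(0)=∅
  fail(15) 'c': from fail(0)=0 chase 'c': 0 ⇒ 0;  out=∅∪out(0)=∅
  fail(2) 'da': from fail(1)=0 chase 'a': 0 ⇒ 10;  out=∅∪out(10)=∅
  fail(7) 'bd': from fail(6)=0 chase 'd': 0 ⇒ 1;  out={1}∪out(1)={1}
  fail(8) 'db': from fail(1)=0 chase 'b': 0 ⇒ 6;  out=∅∪out(6)=∅
  fail(11) 'ab': from fail(10)=0 chase 'b': 0 ⇒ 6;  out=∅∪out(6)=∅
  fail(16) 'cb': from fail(15)=0 chase 'b': 0 ⇒ 6;  out={4}∪out(6)={4}
  fail(3) 'dad': from fail(2)=10 chase 'd': 10→0 ⇒ 1;  out=∅∪out(1)=∅
  fail(9) 'dbd': from fail(8)=6 chase 'd': 6 ⇒ 7;  out={2}∪out(7)={1,2}
  fail(12) 'aba': from fail(11)=6 chase 'a': 6→0 ⇒ 10;  out=∅∪out(10)=∅
  fail(4) 'dadc': from fail(3)=1 chase 'c': 1→0 ⇒ 15;  out=∅∪out(15)=∅
  fail(13) 'abaa': from fail(12)=10 chase 'a': 10→0 ⇒ 10;  out=∅∪out(10)=∅
  fail(5) 'dadcb': from fail(4)=15 chase 'b': 15 ⇒ 16;  out={0}∪out(16)={0,4}
  fail(14) 'abaac': from fail(13)=10 chase 'c': 10→0 ⇒ 15;  out={3}∪out(15)={3}

Scan:
[0] read 'c'  n0⇒n15
[1] read 'a'  n15⇒n10 (via fail)
[2] read 'b'  n10⇒n11
[3] read 'd'  n11⇒n7 (via fail)  ** P1@[2:3]
[4] read 'a'  n7⇒n2 (via fail)
[5] read 'd'  n2⇒n3
[6] read 'a'  n3⇒n2 (via fail)
[7] read 'b'  n2⇒n11 (via fail)
[8] read 'a'  n11⇒n12
[9] read 'a'  n12⇒n13
[10] read 'c'  n13⇒n14  ** P3@[6:10]
[11] read 'b'  n14⇒n16 (via fail)  ** P4@[10:11]
[12] read 'd'  n16⇒n7 (via fail)  ** P1@[11:12]
[13] read 'a'  n7⇒n2 (via fail)
[14] read 'd'  n2⇒n3
[15] read 'c'  n3⇒n4
[16] read 'b'  n4⇒n5  ** P0@[12:16],P4@[15:16]
[17] read 'c'  n5⇒n15 (via fail)
[18] read 'c'  n15⇒n15 (via fail)
[19] read 'd'  n15⇒n1 (via fail)
[20] read 'a'  n1⇒n2
[21] read 'd'  n2⇒n3
[22] read 'c'  n3⇒n4
[23] read 'b'  n4⇒n5  ** P0@[19:23],P4@[22:23]
[24] read 'c'  n5⇒n15 (via fail)
[25] read 'c'  n15⇒n15 (via fail)
[26] read 'c'  n15⇒n15 (via fail)
[27] read 'd'  n15⇒n1 (via fail)
[28] read 'd'  n1⇒n1 (via fail)
[29] read 'b'  n1⇒n8
[30] read 'd'  n8⇒n9  ** P1@[29:30],P2@[28:30]
[31] read 'd'  n9⇒n1 (via fail)
[32] read 'c'  n1⇒n15 (via fail)
[33] read 'd'  n15⇒n1 (via fail)
[34] read 'b'  n1⇒n8
[35] read 'd'  n8⇒n9  ** P1@[34:35],P2@[33:35]
[36] read 'a'  n9⇒n2 (via fail)
[37] read 'b'  n2⇒n11 (via fail)
[38] read 'a'  n11⇒n12
[39] read 'a'  n12⇒n13
[40] read 'c'  n13⇒n14  ** P3@[36:40]
[41] read 'b'  n14⇒n16 (via fail)  ** P4@[40:41]
[42] read 'd'  n16⇒n7 (via fail)  ** P1@[41:42]
[43] read 'd'  n7⇒n1 (via fail)
[44] read 'a'  n1⇒n2
[45] read 'd'  n2⇒n3
[46] read 'c'  n3⇒n4
[47] read 'b'  n4⇒n5  ** P0@[43:47],P4@[46:47]
[48] read 'b'  n5⇒n6 (via fail)
[49] read 'a'  n6⇒n10 (via fail)
[50] read 'b'  n10⇒n11
[51] read 'b'  n11⇒n6 (via fail)
[52] read 'd'  n6⇒n7  ** P1@[51:52]
[53] read 'c'  n7⇒n15 (via fail)
[54] read 'a'  n15⇒n10 (via fail)
[55] read 'c'  n10⇒n15 (via fail)
[56] read 'b'  n15⇒n16  ** P4@[55:56]
[57] read 'a'  n16⇒n10 (via fail)
[58] read 'c'  n10⇒n15 (via fail)
[59] read 'b'  n15⇒n16  ** P4@[58:59]
[60] read 'b'  n16⇒n6 (via fail)

Result: [[3,1],[10,3],[11,4],[12,1],[16,0],[16,4],[23,0],[23,4],[30,1],[30,2],[35,1],[35,2],[40,3],[41,4],[42,1],[47,0],[47,4],[52,1],[56,4],[59,4]]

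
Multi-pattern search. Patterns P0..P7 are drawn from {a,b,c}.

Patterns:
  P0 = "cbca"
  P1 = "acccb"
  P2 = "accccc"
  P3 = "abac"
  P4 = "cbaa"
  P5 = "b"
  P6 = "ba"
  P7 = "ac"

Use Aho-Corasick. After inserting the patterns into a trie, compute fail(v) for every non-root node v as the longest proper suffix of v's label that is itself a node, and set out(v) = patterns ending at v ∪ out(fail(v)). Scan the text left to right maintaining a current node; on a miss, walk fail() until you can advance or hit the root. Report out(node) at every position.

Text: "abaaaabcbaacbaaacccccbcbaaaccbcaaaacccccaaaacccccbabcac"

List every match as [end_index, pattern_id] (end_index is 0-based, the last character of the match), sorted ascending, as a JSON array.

Construct AC machine:
Trie (insert patterns):
  n0 'ε': a→5 b→17 c→1
  n1 'c': b→2
  n2 'cb': a→15 c→3
  n3 'cbc': a→4
  n4 'cbca': ·  ←P0
  n5 'a': b→12 c→6
  n6 'ac': c→7  ←P7
  n7 'acc': c→8
  n8 'accc': b→9 c→10
  n9 'acccb': ·  ←P1
  n10 'acccc': c→11
  n11 'accccc': ·  ←P2
  n12 'ab': a→13
  n13 'aba': c→14
  n14 'abac': ·  ←P3
  n15 'cba': a→16
  n16 'cbaa': ·  ←P4
  n17 'b': a→18  ←P5
  n18 'ba': ·  ←P6

BFS fail/out derivation:
  fail(1) 'c': from fail(0)=0 chase 'c': 0 ⇒ 0;  out=∅∪out(0)=∅
  fail(5) 'a': from fail(0)=0 chase 'a': 0 ⇒ 0;  out=∅∪out(0)=∅
  fail(17) 'b': from fail(0)=0 chase 'b': 0 ⇒ 0;  out={5}∪out(0)={5}
  fail(2) 'cb': from fail(1)=0 chase 'b': 0 ⇒ 17;  out=∅∪out(17)={5}
  fail(6) 'ac': from fail(5)=0 chase 'c': 0 ⇒ 1;  out={7}∪out(1)={7}
  fail(12) 'ab': from fail(5)=0 chase 'b': 0 ⇒ 17;  out=∅∪out(17)={5}
  fail(18) 'ba': from fail(17)=0 chase 'a': 0 ⇒ 5;  out={6}∪out(5)={6}
  fail(3) 'cbc': from fail(2)=17 chase 'c': 17→0 ⇒ 1;  out=∅∪out(1)=∅
  fail(7) 'acc': from fail(6)=1 chase 'c': 1→0 ⇒ 1;  out=∅∪out(1)=∅
  fail(13) 'aba': from fail(12)=17 chase 'a': 17 ⇒ 18;  out=∅∪out(18)={6}
  fail(15) 'cba': from fail(2)=17 chase 'a': 17 ⇒ 18;  out=∅∪out(18)={6}
  fail(4) 'cbca': from fail(3)=1 chase 'a': 1→0 ⇒ 5;  out={0}∪out(5)={0}
  fail(8) 'accc': from fail(7)=1 chase 'c': 1→0 ⇒ 1;  out=∅∪out(1)=∅
  fail(14) 'abac': from fail(13)=18 chase 'c': 18→5 ⇒ 6;  out={3}∪out(6)={3,7}
  fail(16) 'cbaa': from fail(15)=18 chase 'a': 18→5→0 ⇒ 5;  out={4}∪out(5)={4}
  fail(9) 'acccb': from fail(8)=1 chase 'b': 1 ⇒ 2;  out={1}∪out(2)={1,5}
  fail(10) 'acccc': from fail(8)=1 chase 'c': 1→0 ⇒ 1;  out=∅∪out(1)=∅
  fail(11) 'accccc': from fail(10)=1 chase 'c': 1→0 ⇒ 1;  out={2}∪out(1)={2}

Run:
i=0 'a': node 0→5
i=1 'b': node 5→12  emit P5@[1:1]
i=2 'a': node 12→13  emit P6@[1:2]
i=3 'a': node 13→5 ·f
i=4 'a': node 5→5 ·f
i=5 'a': node 5→5 ·f
i=6 'b': node 5→12  emit P5@[6:6]
i=7 'c': node 12→1 ·f
i=8 'b': node 1→2  emit P5@[8:8]
i=9 'a': node 2→15  emit P6@[8:9]
i=10 'a': node 15→16  emit P4@[7:10]
i=11 'c': node 16→6 ·f  emit P7@[10:11]
i=12 'b': node 6→2 ·f  emit P5@[12:12]
i=13 'a': node 2→15  emit P6@[12:13]
i=14 'a': node 15→16  emit P4@[11:14]
i=15 'a': node 16→5 ·f
i=16 'c': node 5→6  emit P7@[15:16]
i=17 'c': node 6→7
i=18 'c': node 7→8
i=19 'c': node 8→10
i=20 'c': node 10→11  emit P2@[15:20]
i=21 'b': node 11→2 ·f  emit P5@[21:21]
i=22 'c': node 2→3
i=23 'b': node 3→2 ·f  emit P5@[23:23]
i=24 'a': node 2→15  emit P6@[23:24]
i=25 'a': node 15→16  emit P4@[22:25]
i=26 'a': node 16→5 ·f
i=27 'c': node 5→6  emit P7@[26:27]
i=28 'c': node 6→7
i=29 'b': node 7→2 ·f  emit P5@[29:29]
i=30 'c': node 2→3
i=31 'a': node 3→4  emit P0@[28:31]
i=32 'a': node 4→5 ·f
i=33 'a': node 5→5 ·f
i=34 'a': node 5→5 ·f
i=35 'c': node 5→6  emit P7@[34:35]
i=36 'c': node 6→7
i=37 'c': node 7→8
i=38 'c': node 8→10
i=39 'c': node 10→11  emit P2@[34:39]
i=40 'a': node 11→5 ·f
i=41 'a': node 5→5 ·f
i=42 'a': node 5→5 ·f
i=43 'a': node 5→5 ·f
i=44 'c': node 5→6  emit P7@[43:44]
i=45 'c': node 6→7
i=46 'c': node 7→8
i=47 'c': node 8→10
i=48 'c': node 10→11  emit P2@[43:48]
i=49 'b': node 11→2 ·f  emit P5@[49:49]
i=50 'a': node 2→15  emit P6@[49:50]
i=51 'b': node 15→12 ·f  emit P5@[51:51]
i=52 'c': node 12→1 ·f
i=53 'a': node 1→5 ·f
i=54 'c': node 5→6  emit P7@[53:54]

Result: [[1,5],[2,6],[6,5],[8,5],[9,6],[10,4],[11,7],[12,5],[13,6],[14,4],[16,7],[20,2],[21,5],[23,5],[24,6],[25,4],[27,7],[29,5],[31,0],[35,7],[39,2],[44,7],[48,2],[49,5],[50,6],[51,5],[54,7]]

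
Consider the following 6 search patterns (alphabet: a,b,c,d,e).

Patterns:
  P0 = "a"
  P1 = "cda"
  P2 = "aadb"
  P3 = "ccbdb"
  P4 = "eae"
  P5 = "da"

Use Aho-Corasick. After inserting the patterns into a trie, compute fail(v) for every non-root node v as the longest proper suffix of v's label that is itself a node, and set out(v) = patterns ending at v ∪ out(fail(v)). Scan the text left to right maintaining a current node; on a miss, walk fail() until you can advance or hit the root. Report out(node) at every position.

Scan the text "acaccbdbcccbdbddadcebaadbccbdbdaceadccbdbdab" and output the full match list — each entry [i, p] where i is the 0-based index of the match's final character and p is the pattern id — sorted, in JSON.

Construct AC machine:
Trie (insert patterns):
  0='ε' goto a→1 c→2 d→15 e→12
  1='a' goto a→5  ←P0
  2='c' goto c→8 d→3
  3='cd' goto a→4
  4='cda' goto ·  ←P1
  5='aa' goto d→6
  6='aad' goto b→7
  7='aadb' goto ·  ←P2
  8='cc' goto b→9
  9='ccb' goto d→10
  10='ccbd' goto b→11
  11='ccbdb' goto ·  ←P3
  12='e' goto a→13
  13='ea' goto e→14
  14='eae' goto ·  ←P4
  15='d' goto a→16
  16='da' goto ·  ←P5

Failure links (BFS by depth):
  n1('a'): parent n0 fail=0; on 'a' 0 → fail=0;  out {0}∪∅={0}
  n2('c'): parent n0 fail=0; on 'c' 0 → fail=0;  out ∅∪∅=∅
  n12('e'): parent n0 fail=0; on 'e' 0 → fail=0;  out ∅∪∅=∅
  n15('d'): parent n0 fail=0; on 'd' 0 → fail=0;  out ∅∪∅=∅
  n3('cd'): parent n2 fail=0; on 'd' 0 → fail=15;  out ∅∪∅=∅
  n5('aa'): parent n1 fail=0; on 'a' 0 → fail=1;  out ∅∪{0}={0}
  n8('cc'): parent n2 fail=0; on 'c' 0 → fail=2;  out ∅∪∅=∅
  n13('ea'): parent n12 fail=0; on 'a' 0 → fail=1;  out ∅∪{0}={0}
  n16('da'): parent n15 fail=0; on 'a' 0 → fail=1;  out {5}∪{0}={0,5}
  n4('cda'): parent n3 fail=15; on 'a' 15 → fail=16;  out {1}∪{0,5}={0,1,5}
  n6('aad'): parent n5 fail=1; on 'd' 1→0 → fail=15;  out ∅∪∅=∅
  n9('ccb'): parent n8 fail=2; on 'b' 2→0 → fail=0;  out ∅∪∅=∅
  n14('eae'): parent n13 fail=1; on 'e' 1→0 → fail=12;  out {4}∪∅={4}
  n7('aadb'): parent n6 fail=15; on 'b' 15→0 → fail=0;  out {2}∪∅={2}
  n10('ccbd'): parent n9 fail=0; on 'd' 0 → fail=15;  out ∅∪∅=∅
  n11('ccbdb'): parent n10 fail=15; on 'b' 15→0 → fail=0;  out {3}∪∅={3}

Text stream:
[0] read 'a'  n0⇒n1  ** P0@[0:0]
[1] read 'c'  n1⇒n2 (fail-walked)
[2] read 'a'  n2⇒n1 (fail-walked)  ** P0@[2:2]
[3] read 'c'  n1⇒n2 (fail-walked)
[4] read 'c'  n2⇒n8
[5] read 'b'  n8⇒n9
[6] read 'd'  n9⇒n10
[7] read 'b'  n10⇒n11  ** P3@[3:7]
[8] read 'c'  n11⇒n2 (fail-walked)
[9] read 'c'  n2⇒n8
[10] read 'c'  n8⇒n8 (fail-walked)
[11] read 'b'  n8⇒n9
[12] read 'd'  n9⇒n10
[13] read 'b'  n10⇒n11  ** P3@[9:13]
[14] read 'd'  n11⇒n15 (fail-walked)
[15] read 'd'  n15⇒n15 (fail-walked)
[16] read 'a'  n15⇒n16  ** P0@[16:16],P5@[15:16]
[17] read 'd'  n16⇒n15 (fail-walked)
[18] read 'c'  n15⇒n2 (fail-walked)
[19] read 'e'  n2⇒n12 (fail-walked)
[20] read 'b'  n12⇒n0 (fail-walked)
[21] read 'a'  n0⇒n1  ** P0@[21:21]
[22] read 'a'  n1⇒n5  ** P0@[22:22]
[23] read 'd'  n5⇒n6
[24] read 'b'  n6⇒n7  ** P2@[21:24]
[25] read 'c'  n7⇒n2 (fail-walked)
[26] read 'c'  n2⇒n8
[27] read 'b'  n8⇒n9
[28] read 'd'  n9⇒n10
[29] read 'b'  n10⇒n11  ** P3@[25:29]
[30] read 'd'  n11⇒n15 (fail-walked)
[31] read 'a'  n15⇒n16  ** P0@[31:31],P5@[30:31]
[32] read 'c'  n16⇒n2 (fail-walked)
[33] read 'e'  n2⇒n12 (fail-walked)
[34] read 'a'  n12⇒n13  ** P0@[34:34]
[35] read 'd'  n13⇒n15 (fail-walked)
[36] read 'c'  n15⇒n2 (fail-walked)
[37] read 'c'  n2⇒n8
[38] read 'b'  n8⇒n9
[39] read 'd'  n9⇒n10
[40] read 'b'  n10⇒n11  ** P3@[36:40]
[41] read 'd'  n11⇒n15 (fail-walked)
[42] read 'a'  n15⇒n16  ** P0@[42:42],P5@[41:42]
[43] read 'b'  n16⇒n0 (fail-walked)

Result: [[0,0],[2,0],[7,3],[13,3],[16,0],[16,5],[21,0],[22,0],[24,2],[29,3],[31,0],[31,5],[34,0],[40,3],[42,0],[42,5]]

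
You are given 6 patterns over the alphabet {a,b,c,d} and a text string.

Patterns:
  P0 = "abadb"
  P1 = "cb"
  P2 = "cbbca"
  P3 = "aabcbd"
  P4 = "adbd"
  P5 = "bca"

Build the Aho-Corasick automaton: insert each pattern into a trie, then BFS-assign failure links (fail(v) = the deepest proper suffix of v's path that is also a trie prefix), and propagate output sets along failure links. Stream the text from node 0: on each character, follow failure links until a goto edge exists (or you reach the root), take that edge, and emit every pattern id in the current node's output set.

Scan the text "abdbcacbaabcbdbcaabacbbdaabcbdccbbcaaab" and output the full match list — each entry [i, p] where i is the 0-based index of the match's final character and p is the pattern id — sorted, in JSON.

Build:
Trie (insert patterns):
  n0 'ε': a→1 b→19 c→6
  n1 'a': a→11 b→2 d→16
  n2 'ab': a→3
  n3 'aba': d→4
  n4 'abad': b→5
  n5 'abadb': ·  ←P0
  n6 'c': b→7
  n7 'cb': b→8  ←P1
  n8 'cbb': c→9
  n9 'cbbc': a→10
  n10 'cbbca': ·  ←P2
  n11 'aa': b→12
  n12 'aab': c→13
  n13 'aabc': b→14
  n14 'aabcb': d→15
  n15 'aabcbd': ·  ←P3
  n16 'ad': b→17
  n17 'adb': d→18
  n18 'adbd': ·  ←P4
  n19 'b': c→20
  n20 'bc': a→21
  n21 'bca': ·  ←P5

Failure links (BFS by depth):
  fail(1) 'a': from fail(0)=0 chase 'a': 0 ⇒ 0;  out=∅∪out(0)=∅
  fail(6) 'c': from fail(0)=0 chase 'c': 0 ⇒ 0;  out=∅∪out(0)=∅
  fail(19) 'b': from fail(0)=0 chase 'b': 0 ⇒ 0;  out=∅∪out(0)=∅
  fail(2) 'ab': from fail(1)=0 chase 'b': 0 ⇒ 19;  out=∅∪out(19)=∅
  fail(7) 'cb': from fail(6)=0 chase 'b': 0 ⇒ 19;  out={1}∪out(19)={1}
  fail(11) 'aa': from fail(1)=0 chase 'a': 0 ⇒ 1;  out=∅∪out(1)=∅
  fail(16) 'ad': from fail(1)=0 chase 'd': 0 ⇒ 0;  out=∅∪out(0)=∅
  fail(20) 'bc': from fail(19)=0 chase 'c': 0 ⇒ 6;  out=∅∪out(6)=∅
  fail(3) 'aba': from fail(2)=19 chase 'a': 19→0 ⇒ 1;  out=∅∪out(1)=∅
  fail(8) 'cbb': from fail(7)=19 chase 'b': 19→0 ⇒ 19;  out=∅∪out(19)=∅
  fail(12) 'aab': from fail(11)=1 chase 'b': 1 ⇒ 2;  out=∅∪out(2)=∅
  fail(17) 'adb': from fail(16)=0 chase 'b': 0 ⇒ 19;  out=∅∪out(19)=∅
  fail(21) 'bca': from fail(20)=6 chase 'a': 6→0 ⇒ 1;  out={5}∪out(1)={5}
  fail(4) 'abad': from fail(3)=1 chase 'd': 1 ⇒ 16;  out=∅∪out(16)=∅
  fail(9) 'cbbc': from fail(8)=19 chase 'c': 19 ⇒ 20;  out=∅∪out(20)=∅
  fail(13) 'aabc': from fail(12)=2 chase 'c': 2→19 ⇒ 20;  out=∅∪out(20)=∅
  fail(18) 'adbd': from fail(17)=19 chase 'd': 19→0 ⇒ 0;  out={4}∪out(0)={4}
  fail(5) 'abadb': from fail(4)=16 chase 'b': 16 ⇒ 17;  out={0}∪out(17)={0}
  fail(10) 'cbbca': from fail(9)=20 chase 'a': 20 ⇒ 21;  out={2}∪out(21)={2,5}
  fail(14) 'aabcb': from fail(13)=20 chase 'b': 20→6 ⇒ 7;  out=∅∪out(7)={1}
  fail(15) 'aabcbd': from fail(14)=7 chase 'd': 7→19→0 ⇒ 0;  out={3}∪out(0)={3}

Scan:
i=0 'a': node 0→1
i=1 'b': node 1→2
i=2 'd': node 2→0 (via fail)
i=3 'b': node 0→19
i=4 'c': node 19→20
i=5 'a': node 20→21  ** P5@[3:5]
i=6 'c': node 21→6 (via fail)
i=7 'b': node 6→7  ** P1@[6:7]
i=8 'a': node 7→1 (via fail)
i=9 'a': node 1→11
i=10 'b': node 11→12
i=11 'c': node 12→13
i=12 'b': node 13→14  ** P1@[11:12]
i=13 'd': node 14→15  ** P3@[8:13]
i=14 'b': node 15→19 (via fail)
i=15 'c': node 19→20
i=16 'a': node 20→21  ** P5@[14:16]
i=17 'a': node 21→11 (via fail)
i=18 'b': node 11→12
i=19 'a': node 12→3 (via fail)
i=20 'c': node 3→6 (via fail)
i=21 'b': node 6→7  ** P1@[20:21]
i=22 'b': node 7→8
i=23 'd': node 8→0 (via fail)
i=24 'a': node 0→1
i=25 'a': node 1→11
i=26 'b': node 11→12
i=27 'c': node 12→13
i=28 'b': node 13→14  ** P1@[27:28]
i=29 'd': node 14→15  ** P3@[24:29]
i=30 'c': node 15→6 (via fail)
i=31 'c': node 6→6 (via fail)
i=32 'b': node 6→7  ** P1@[31:32]
i=33 'b': node 7→8
i=34 'c': node 8→9
i=35 'a': node 9→10  ** P2@[31:35],P5@[33:35]
i=36 'a': node 10→11 (via fail)
i=37 'a': node 11→11 (via fail)
i=38 'b': node 11→12

Matches: [[5,5],[7,1],[12,1],[13,3],[16,5],[21,1],[28,1],[29,3],[32,1],[35,2],[35,5]]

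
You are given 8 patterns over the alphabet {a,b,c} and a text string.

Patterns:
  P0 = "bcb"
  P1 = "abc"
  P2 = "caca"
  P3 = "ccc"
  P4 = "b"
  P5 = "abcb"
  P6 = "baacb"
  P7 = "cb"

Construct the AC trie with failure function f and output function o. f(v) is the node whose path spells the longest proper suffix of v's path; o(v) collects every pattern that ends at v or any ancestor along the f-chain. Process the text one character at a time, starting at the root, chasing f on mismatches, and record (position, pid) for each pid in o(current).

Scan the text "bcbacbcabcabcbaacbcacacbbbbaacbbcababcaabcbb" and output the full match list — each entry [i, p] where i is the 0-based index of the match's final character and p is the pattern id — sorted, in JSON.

Build:
Trie nodes:
  0='ε' goto a→4 b→1 c→7
  1='b' goto a→14 c→2  ←P4
  2='bc' goto b→3
  3='bcb' goto ·  ←P0
  4='a' goto b→5
  5='ab' goto c→6
  6='abc' goto b→13  ←P1
  7='c' goto a→8 b→18 c→11
  8='ca' goto c→9
  9='cac' goto a→10
  10='caca' goto ·  ←P2
  11='cc' goto c→12
  12='ccc' goto ·  ←P3
  13='abcb' goto ·  ←P5
  14='ba' goto a→15
  15='baa' goto c→16
  16='baac' goto b→17
  17='baacb' goto ·  ←P6
  18='cb' goto ·  ←P7

BFS fail/out derivation:
  fail(1) 'b': from fail(0)=0 chase 'b': 0 ⇒ 0;  out={4}∪out(0)={4}
  fail(4) 'a': from fail(0)=0 chase 'a': 0 ⇒ 0;  out=∅∪out(0)=∅
  fail(7) 'c': from fail(0)=0 chase 'c': 0 ⇒ 0;  out=∅∪out(0)=∅
  fail(2) 'bc': from fail(1)=0 chase 'c': 0 ⇒ 7;  out=∅∪out(7)=∅
  fail(5) 'ab': from fail(4)=0 chase 'b': 0 ⇒ 1;  out=∅∪out(1)={4}
  fail(8) 'ca': from fail(7)=0 chase 'a': 0 ⇒ 4;  out=∅∪out(4)=∅
  fail(11) 'cc': from fail(7)=0 chase 'c': 0 ⇒ 7;  out=∅∪out(7)=∅
  fail(14) 'ba': from fail(1)=0 chase 'a': 0 ⇒ 4;  out=∅∪out(4)=∅
  fail(18) 'cb': from fail(7)=0 chase 'b': 0 ⇒ 1;  out={7}∪out(1)={4,7}
  fail(3) 'bcb': from fail(2)=7 chase 'b': 7 ⇒ 18;  out={0}∪out(18)={0,4,7}
  fail(6) 'abc': from fail(5)=1 chase 'c': 1 ⇒ 2;  out={1}∪out(2)={1}
  fail(9) 'cac': from fail(8)=4 chase 'c': 4→0 ⇒ 7;  out=∅∪out(7)=∅
  fail(12) 'ccc': from fail(11)=7 chase 'c': 7 ⇒ 11;  out={3}∪out(11)={3}
  fail(15) 'baa': from fail(14)=4 chase 'a': 4→0 ⇒ 4;  out=∅∪out(4)=∅
  fail(10) 'caca': from fail(9)=7 chase 'a': 7 ⇒ 8;  out={2}∪out(8)={2}
  fail(13) 'abcb': from fail(6)=2 chase 'b': 2 ⇒ 3;  out={5}∪out(3)={0,4,5,7}
  fail(16) 'baac': from fail(15)=4 chase 'c': 4→0 ⇒ 7;  out=∅∪out(7)=∅
  fail(17) 'baacb': from fail(16)=7 chase 'b': 7 ⇒ 18;  out={6}∪out(18)={4,6,7}

Scan:
i=0 'b': node 0→1  ** P4@[0:0]
i=1 'c': node 1→2
i=2 'b': node 2→3  ** P0@[0:2],P4@[2:2],P7@[1:2]
i=3 'a': node 3→14 (fail-walked)
i=4 'c': node 14→7 (fail-walked)
i=5 'b': node 7→18  ** P4@[5:5],P7@[4:5]
i=6 'c': node 18→2 (fail-walked)
i=7 'a': node 2→8 (fail-walked)
i=8 'b': node 8→5 (fail-walked)  ** P4@[8:8]
i=9 'c': node 5→6  ** P1@[7:9]
i=10 'a': node 6→8 (fail-walked)
i=11 'b': node 8→5 (fail-walked)  ** P4@[11:11]
i=12 'c': node 5→6  ** P1@[10:12]
i=13 'b': node 6→13  ** P0@[11:13],P4@[13:13],P5@[10:13],P7@[12:13]
i=14 'a': node 13→14 (fail-walked)
i=15 'a': node 14→15
i=16 'c': node 15→16
i=17 'b': node 16→17  ** P4@[17:17],P6@[13:17],P7@[16:17]
i=18 'c': node 17→2 (fail-walked)
i=19 'a': node 2→8 (fail-walked)
i=20 'c': node 8→9
i=21 'a': node 9→10  ** P2@[18:21]
i=22 'c': node 10→9 (fail-walked)
i=23 'b': node 9→18 (fail-walked)  ** P4@[23:23],P7@[22:23]
i=24 'b': node 18→1 (fail-walked)  ** P4@[24:24]
i=25 'b': node 1→1 (fail-walked)  ** P4@[25:25]
i=26 'b': node 1→1 (fail-walked)  ** P4@[26:26]
i=27 'a': node 1→14
i=28 'a': node 14→15
i=29 'c': node 15→16
i=30 'b': node 16→17  ** P4@[30:30],P6@[26:30],P7@[29:30]
i=31 'b': node 17→1 (fail-walked)  ** P4@[31:31]
i=32 'c': node 1→2
i=33 'a': node 2→8 (fail-walked)
i=34 'b': node 8→5 (fail-walked)  ** P4@[34:34]
i=35 'a': node 5→14 (fail-walked)
i=36 'b': node 14→5 (fail-walked)  ** P4@[36:36]
i=37 'c': node 5→6  ** P1@[35:37]
i=38 'a': node 6→8 (fail-walked)
i=39 'a': node 8→4 (fail-walked)
i=40 'b': node 4→5  ** P4@[40:40]
i=41 'c': node 5→6  ** P1@[39:41]
i=42 'b': node 6→13  ** P0@[40:42],P4@[42:42],P5@[39:42],P7@[41:42]
i=43 'b': node 13→1 (fail-walked)  ** P4@[43:43]

Result: [[0,4],[2,0],[2,4],[2,7],[5,4],[5,7],[8,4],[9,1],[11,4],[12,1],[13,0],[13,4],[13,5],[13,7],[17,4],[17,6],[17,7],[21,2],[23,4],[23,7],[24,4],[25,4],[26,4],[30,4],[30,6],[30,7],[31,4],[34,4],[36,4],[37,1],[40,4],[41,1],[42,0],[42,4],[42,5],[42,7],[43,4]]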